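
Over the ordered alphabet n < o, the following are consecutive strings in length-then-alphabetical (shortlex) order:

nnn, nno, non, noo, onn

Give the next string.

Find the rightmost character of onn below o, bump it to the next letter, and reset everything to its right to n.

ono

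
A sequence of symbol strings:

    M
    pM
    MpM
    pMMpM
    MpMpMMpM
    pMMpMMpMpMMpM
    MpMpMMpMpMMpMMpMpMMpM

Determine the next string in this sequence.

pMMpMMpMpMMpMMpMpMMpMpMMpMMpMpMMpM

This is a Fibonacci-style word recurrence s(k) = s(k−2)·s(k−1): e.g. M·pM = MpM.
So term 8 is pMMpMMpMpMMpM·MpMpMMpMpMMpMMpMpMMpM.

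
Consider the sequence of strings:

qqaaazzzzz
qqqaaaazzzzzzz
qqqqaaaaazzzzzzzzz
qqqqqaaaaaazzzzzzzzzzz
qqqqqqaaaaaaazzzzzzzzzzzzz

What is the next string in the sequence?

Term n consists of n q's, followed by n+1 a's, followed by 2n+1 z's, where the shown terms are n = 2, 3, 4, 5, 6.
Setting n = 7 gives 7, 8, 15 characters in each block.

qqqqqqqaaaaaaaazzzzzzzzzzzzzzz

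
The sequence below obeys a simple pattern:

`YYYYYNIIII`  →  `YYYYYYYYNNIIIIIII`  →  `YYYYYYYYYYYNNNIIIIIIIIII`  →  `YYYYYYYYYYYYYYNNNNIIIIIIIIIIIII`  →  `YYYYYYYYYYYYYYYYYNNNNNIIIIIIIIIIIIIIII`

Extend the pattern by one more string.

YYYYYYYYYYYYYYYYYYYYNNNNNNIIIIIIIIIIIIIIIIIII

Each string has the form Y^{3n-1} N^{n-1} I^{3n-2}, where the shown terms are n = 2, 3, 4, 5, 6.
Setting n = 7 gives 20, 6, 19 characters in each block.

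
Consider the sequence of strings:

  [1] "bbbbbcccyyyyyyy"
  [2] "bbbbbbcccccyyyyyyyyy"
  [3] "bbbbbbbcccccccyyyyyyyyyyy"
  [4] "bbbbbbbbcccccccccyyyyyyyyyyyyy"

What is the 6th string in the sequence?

The n-th term is n+3 b's then 2n-1 c's then 2n+3 y's, where the shown terms are n = 2, 3, 4, 5.
At n = 7 the blocks have lengths 10, 13, 17.

bbbbbbbbbbcccccccccccccyyyyyyyyyyyyyyyyy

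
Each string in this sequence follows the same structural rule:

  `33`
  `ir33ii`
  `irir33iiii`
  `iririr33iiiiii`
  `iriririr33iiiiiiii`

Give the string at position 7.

s(k+1) = ir·s(k)·ii, so each term gains ir as a prefix and ii as a suffix.
From iriririr33iiiiiiii, 2 further steps: iriririr33iiiiiiii → iririririr33iiiiiiiiii → (answer).

iriririririr33iiiiiiiiiiii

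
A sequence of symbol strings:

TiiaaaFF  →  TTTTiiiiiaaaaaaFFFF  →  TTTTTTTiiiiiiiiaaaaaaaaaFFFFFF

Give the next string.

The n-th term is 3n-2 T's then 3n-1 i's then 3n a's then 2n F's (n = 1, 2, …).
For the next term, n = 4, so the run lengths are 10, 11, 12, 8.

TTTTTTTTTTiiiiiiiiiiiaaaaaaaaaaaaFFFFFFFF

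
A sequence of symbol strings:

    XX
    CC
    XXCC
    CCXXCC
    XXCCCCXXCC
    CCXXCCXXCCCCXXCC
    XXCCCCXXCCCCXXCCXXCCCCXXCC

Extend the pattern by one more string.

This is a Fibonacci-style word recurrence s(k) = s(k−2)·s(k−1): e.g. XX·CC = XXCC.
Continuing: CCXXCCXXCCCCXXCC · XXCCCCXXCCCCXXCCXXCCCCXXCC gives term 8.

CCXXCCXXCCCCXXCCXXCCCCXXCCCCXXCCXXCCCCXXCC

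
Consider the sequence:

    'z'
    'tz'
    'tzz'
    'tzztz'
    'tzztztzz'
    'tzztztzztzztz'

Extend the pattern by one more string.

This is a Fibonacci-style word recurrence s(k) = s(k−1)·s(k−2): e.g. tz·z = tzz.
So term 7 is tzztztzztzztz·tzztztzz.

tzztztzztzztztzztztzz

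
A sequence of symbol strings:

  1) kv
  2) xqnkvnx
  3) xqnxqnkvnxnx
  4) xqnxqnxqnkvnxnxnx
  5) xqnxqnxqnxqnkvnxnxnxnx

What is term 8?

xqnxqnxqnxqnxqnxqnxqnkvnxnxnxnxnxnxnx

Each term wraps the previous one in xqn on the left and nx on the right.
From xqnxqnxqnxqnkvnxnxnxnx, 3 further steps: xqnxqnxqnxqnkvnxnxnxnx → xqnxqnxqnxqnxqnkvnxnxnxnxnx → xqnxqnxqnxqnxqnxqnkvnxnxnxnxnxnx → (answer).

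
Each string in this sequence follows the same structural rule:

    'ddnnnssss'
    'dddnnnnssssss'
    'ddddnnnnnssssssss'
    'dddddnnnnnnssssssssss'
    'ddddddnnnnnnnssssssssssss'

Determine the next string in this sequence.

dddddddnnnnnnnnssssssssssssss

Term n consists of n d's, followed by n+1 n's, followed by 2n s's, where the shown terms are n = 2, 3, 4, 5, 6.
For the next term, n = 7, so the run lengths are 7, 8, 14.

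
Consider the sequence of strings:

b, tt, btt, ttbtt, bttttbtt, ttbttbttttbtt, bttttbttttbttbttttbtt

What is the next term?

Each term (from the third on) is the two preceding terms concatenated in order: term 3 = b·tt = btt.
The next term joins ttbttbttttbtt and bttttbttttbttbttttbtt.

ttbttbttttbttbttttbttttbttbttttbtt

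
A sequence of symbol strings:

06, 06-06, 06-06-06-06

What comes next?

Each string is two copies of the previous one joined by '-'.
Doubling 06-06-06-06 with '-' between the halves:

06-06-06-06-06-06-06-06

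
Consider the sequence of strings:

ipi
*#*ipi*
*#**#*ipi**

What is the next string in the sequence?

Each term wraps the previous one in *#* on the left and * on the right.
Applying this once more to *#**#*ipi**:

*#**#**#*ipi***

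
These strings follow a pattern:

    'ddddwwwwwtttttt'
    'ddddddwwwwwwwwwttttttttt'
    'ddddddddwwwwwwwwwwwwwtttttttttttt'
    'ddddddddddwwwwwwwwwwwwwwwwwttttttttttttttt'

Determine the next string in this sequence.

The n-th term is 2n+2 d's then 4n+1 w's then 3n+3 t's (n = 1, 2, …).
For the next term, n = 5, so the run lengths are 12, 21, 18.

ddddddddddddwwwwwwwwwwwwwwwwwwwwwtttttttttttttttttt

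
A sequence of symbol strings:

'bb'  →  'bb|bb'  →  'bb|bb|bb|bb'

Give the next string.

bb|bb|bb|bb|bb|bb|bb|bb

Each string is two copies of the previous one joined by '|'.
So the next term is two copies of bb|bb|bb|bb with '|' between the halves.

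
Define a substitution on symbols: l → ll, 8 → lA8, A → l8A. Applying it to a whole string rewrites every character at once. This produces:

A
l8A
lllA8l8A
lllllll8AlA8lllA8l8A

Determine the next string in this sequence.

Applying the rule to each of the 20 symbols of lllllll8AlA8lllA8l8A gives the pieces ll ll ll ll ll ll ll lA8 l8A ll l8A lA8 ll ll ll l8A lA8 ll lA8 l8A, which concatenate to the answer.

lllllllllllllllA8l8Alll8AlA8lllllll8AlA8lllA8l8A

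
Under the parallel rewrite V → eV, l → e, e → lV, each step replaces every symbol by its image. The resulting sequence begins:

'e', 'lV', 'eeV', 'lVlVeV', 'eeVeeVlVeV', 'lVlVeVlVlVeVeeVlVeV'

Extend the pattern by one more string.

Replace each of the 19 characters of lVlVeVlVlVeVeeVlVeV in place — e eV e eV lV eV e eV e eV lV eV lV lV eV e eV lV eV — and concatenate.

eeVeeVlVeVeeVeeVlVeVlVlVeVeeVlVeV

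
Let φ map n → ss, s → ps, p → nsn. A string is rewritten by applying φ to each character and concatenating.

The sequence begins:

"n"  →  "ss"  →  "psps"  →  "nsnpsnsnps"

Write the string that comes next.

Rewriting each symbol of nsnpsnsnps: n→ss, s→ps, n→ss, p→nsn, s→ps, n→ss, s→ps, n→ss, p→nsn, s→ps, which concatenates to ss ps ss nsn ps ss ps ss nsn ps.

sspsssnsnpssspsssnsnps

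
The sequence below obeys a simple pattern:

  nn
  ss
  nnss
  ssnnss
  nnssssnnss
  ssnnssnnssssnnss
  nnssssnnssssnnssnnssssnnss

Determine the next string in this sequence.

ssnnssnnssssnnssnnssssnnssssnnssnnssssnnss

This is a Fibonacci-style word recurrence s(k) = s(k−2)·s(k−1): e.g. nn·ss = nnss.
The next term joins ssnnssnnssssnnss and nnssssnnssssnnssnnssssnnss.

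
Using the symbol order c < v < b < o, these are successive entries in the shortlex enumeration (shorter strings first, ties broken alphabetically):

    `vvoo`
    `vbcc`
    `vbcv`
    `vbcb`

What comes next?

Treat vbcb as a base-4 numeral over the given alphabet and add one, carrying through any trailing o's.

vbco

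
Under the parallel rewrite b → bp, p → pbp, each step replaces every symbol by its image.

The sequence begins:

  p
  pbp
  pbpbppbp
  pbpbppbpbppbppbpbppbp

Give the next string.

Rewriting the 21 symbols of pbpbppbpbppbppbpbppbp one by one yields pbp bp pbp bp pbp pbp bp pbp bp pbp pbp bp pbp pbp bp pbp bp pbp pbp bp pbp; concatenated:

pbpbppbpbppbppbpbppbpbppbppbpbppbppbpbppbpbppbppbpbppbp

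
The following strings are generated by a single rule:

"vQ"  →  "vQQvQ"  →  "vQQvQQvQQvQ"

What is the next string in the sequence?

vQQvQQvQQvQQvQQvQQvQQvQ

Every step duplicates the string with 'Q' between the halves.
One more doubling of vQQvQQvQQvQ gives the answer.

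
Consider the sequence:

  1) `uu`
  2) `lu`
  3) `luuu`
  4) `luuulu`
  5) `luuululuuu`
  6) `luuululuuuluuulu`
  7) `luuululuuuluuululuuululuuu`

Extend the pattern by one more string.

luuululuuuluuululuuululuuuluuululuuuluuulu

From term 3 onward, concatenate the last term with the second-to-last: lu·uu = luuu, luuu·lu = luuulu, …
Continuing: luuululuuuluuululuuululuuu · luuululuuuluuulu gives term 8.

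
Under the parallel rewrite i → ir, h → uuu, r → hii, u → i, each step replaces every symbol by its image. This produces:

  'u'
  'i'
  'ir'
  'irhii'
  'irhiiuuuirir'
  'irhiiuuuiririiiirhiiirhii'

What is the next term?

Rewriting the 25 symbols of irhiiuuuiririiiirhiiirhii one by one yields ir hii uuu ir ir i i i ir hii ir hii ir ir ir ir hii uuu ir ir ir hii uuu ir ir; concatenated:

irhiiuuuiririiiirhiiirhiiiriririrhiiuuuiririrhiiuuuirir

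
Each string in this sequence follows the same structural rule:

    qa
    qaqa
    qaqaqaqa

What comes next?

Every step duplicates the string.
One more doubling of qaqaqaqa gives the answer.

qaqaqaqaqaqaqaqa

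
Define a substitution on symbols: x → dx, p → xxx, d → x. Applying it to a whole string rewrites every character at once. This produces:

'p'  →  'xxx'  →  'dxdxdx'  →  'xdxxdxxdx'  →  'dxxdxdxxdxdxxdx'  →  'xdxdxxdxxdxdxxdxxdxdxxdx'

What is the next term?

φ(xdxdxxdxxdxdxxdxxdxdxxdx) expands symbol-by-symbol to dx x dx x dx dx x dx dx x dx x dx dx x dx dx x dx x dx dx x dx; joining the 24 pieces gives the next term.

dxxdxxdxdxxdxdxxdxxdxdxxdxdxxdxxdxdxxdx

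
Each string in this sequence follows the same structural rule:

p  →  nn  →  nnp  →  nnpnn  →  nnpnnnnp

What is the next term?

nnpnnnnpnnpnn

Each term (from the third on) is the previous term followed by the one before it: term 3 = nn·p = nnp.
So term 6 is nnpnnnnp·nnpnn.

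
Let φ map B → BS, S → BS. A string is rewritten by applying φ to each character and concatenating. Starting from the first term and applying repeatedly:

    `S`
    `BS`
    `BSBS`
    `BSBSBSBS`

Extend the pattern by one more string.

BSBSBSBSBSBSBSBS

Rewriting each symbol of BSBSBSBS: B→BS, S→BS, B→BS, S→BS, B→BS, S→BS, B→BS, S→BS, which concatenates to BS BS BS BS BS BS BS BS.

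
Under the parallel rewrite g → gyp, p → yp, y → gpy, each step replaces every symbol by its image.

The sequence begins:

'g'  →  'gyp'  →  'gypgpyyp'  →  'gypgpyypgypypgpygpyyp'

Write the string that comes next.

gypgpyypgypypgpygpyypgypgpyypgpyypgypypgpygypypgpygpyyp

φ(gypgpyypgypypgpygpyyp) expands symbol-by-symbol to gyp gpy yp gyp yp gpy gpy yp gyp gpy yp gpy yp gyp yp gpy gyp yp gpy gpy yp; joining the 21 pieces gives the next term.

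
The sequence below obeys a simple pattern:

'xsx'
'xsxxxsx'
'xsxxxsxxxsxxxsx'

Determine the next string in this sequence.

Every step duplicates the string with 'x' between the halves.
One more doubling of xsxxxsxxxsxxxsx gives the answer.

xsxxxsxxxsxxxsxxxsxxxsxxxsxxxsx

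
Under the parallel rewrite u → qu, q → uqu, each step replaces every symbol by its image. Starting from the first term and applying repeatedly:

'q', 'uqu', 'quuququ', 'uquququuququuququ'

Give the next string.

quuququuququuquququuququuquququuququuququ

Replace each of the 17 characters of uquququuququuququ in place — qu uqu qu uqu qu uqu qu qu uqu qu uqu qu qu uqu qu uqu qu — and concatenate.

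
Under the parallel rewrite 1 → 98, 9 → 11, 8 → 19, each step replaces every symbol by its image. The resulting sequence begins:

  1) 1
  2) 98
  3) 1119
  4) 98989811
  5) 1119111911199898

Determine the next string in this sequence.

φ(1119111911199898) expands symbol-by-symbol to 98 98 98 11 98 98 98 11 98 98 98 11 11 19 11 19; joining the 16 pieces gives the next term.

98989811989898119898981111191119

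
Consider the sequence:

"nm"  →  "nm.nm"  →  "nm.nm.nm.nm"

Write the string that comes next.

nm.nm.nm.nm.nm.nm.nm.nm

Each string is two copies of the previous one joined by '.'.
So the next term is two copies of nm.nm.nm.nm with '.' between the halves.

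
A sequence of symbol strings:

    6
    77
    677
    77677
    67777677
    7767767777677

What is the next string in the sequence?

Each term (from the third on) is the two preceding terms concatenated in order: term 3 = 6·77 = 677.
So term 7 is 67777677·7767767777677.

677776777767767777677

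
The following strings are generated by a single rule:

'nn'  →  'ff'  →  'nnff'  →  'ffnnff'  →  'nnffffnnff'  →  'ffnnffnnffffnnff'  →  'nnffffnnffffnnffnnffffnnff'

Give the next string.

ffnnffnnffffnnffnnffffnnffffnnffnnffffnnff

Each term (from the third on) is the two preceding terms concatenated in order: term 3 = nn·ff = nnff.
The next term joins ffnnffnnffffnnff and nnffffnnffffnnffnnffffnnff.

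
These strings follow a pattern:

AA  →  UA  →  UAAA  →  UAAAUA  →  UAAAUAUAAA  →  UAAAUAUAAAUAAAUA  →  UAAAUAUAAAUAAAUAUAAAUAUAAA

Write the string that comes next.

This is a Fibonacci-style word recurrence s(k) = s(k−1)·s(k−2): e.g. UA·AA = UAAA.
Continuing: UAAAUAUAAAUAAAUAUAAAUAUAAA · UAAAUAUAAAUAAAUA gives term 8.

UAAAUAUAAAUAAAUAUAAAUAUAAAUAAAUAUAAAUAAAUA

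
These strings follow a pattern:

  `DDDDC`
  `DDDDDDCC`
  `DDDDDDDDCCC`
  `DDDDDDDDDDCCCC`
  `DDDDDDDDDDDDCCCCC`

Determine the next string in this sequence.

Each string has the form D^{2n} C^{n-1}, where the shown terms are n = 2, 3, 4, 5, 6.
Setting n = 7 gives 14, 6 characters in each block.

DDDDDDDDDDDDDDCCCCCC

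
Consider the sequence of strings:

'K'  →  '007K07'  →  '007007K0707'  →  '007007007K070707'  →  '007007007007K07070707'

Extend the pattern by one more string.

s(k+1) = 007·s(k)·07, so each term gains 007 as a prefix and 07 as a suffix.
So the next term is 007·007007007007K07070707·07.

007007007007007K0707070707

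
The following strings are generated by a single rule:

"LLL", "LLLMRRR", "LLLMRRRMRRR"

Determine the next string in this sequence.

LLLMRRRMRRRMRRR

Every step adds MRRR to the end: s(k+1) = s(k)·MRRR.
One more step from LLLMRRRMRRR gives the answer.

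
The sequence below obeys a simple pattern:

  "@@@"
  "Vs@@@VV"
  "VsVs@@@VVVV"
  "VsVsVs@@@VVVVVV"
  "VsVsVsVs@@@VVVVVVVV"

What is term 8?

s(k+1) = Vs·s(k)·VV, so each term gains Vs as a prefix and VV as a suffix.
From VsVsVsVs@@@VVVVVVVV, 3 further steps: VsVsVsVs@@@VVVVVVVV → VsVsVsVsVs@@@VVVVVVVVVV → VsVsVsVsVsVs@@@VVVVVVVVVVVV → (answer).

VsVsVsVsVsVsVs@@@VVVVVVVVVVVVVV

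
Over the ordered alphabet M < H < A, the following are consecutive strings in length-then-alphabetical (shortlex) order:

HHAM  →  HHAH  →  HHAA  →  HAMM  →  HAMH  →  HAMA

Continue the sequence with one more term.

Find the rightmost character of HAMA below A, bump it to the next letter, and reset everything to its right to M.

HAHM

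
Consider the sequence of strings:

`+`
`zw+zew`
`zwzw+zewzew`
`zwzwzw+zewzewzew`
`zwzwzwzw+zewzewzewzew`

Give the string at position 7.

zwzwzwzwzwzw+zewzewzewzewzewzew

s(k+1) = zw·s(k)·zew, so each term gains zw as a prefix and zew as a suffix.
From zwzwzwzw+zewzewzewzew, 2 further steps: zwzwzwzw+zewzewzewzew → zwzwzwzwzw+zewzewzewzewzew → (answer).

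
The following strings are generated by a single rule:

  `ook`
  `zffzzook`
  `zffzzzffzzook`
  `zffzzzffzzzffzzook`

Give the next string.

zffzzzffzzzffzzzffzzook

Each term is the previous one with zffzz prepended.
One more step from zffzzzffzzzffzzook gives the answer.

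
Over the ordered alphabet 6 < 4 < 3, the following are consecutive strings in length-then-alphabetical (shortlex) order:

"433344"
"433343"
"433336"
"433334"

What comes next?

The successor of 433334 increments the rightmost position that isn't already 3 and resets every position after it to 6.

433333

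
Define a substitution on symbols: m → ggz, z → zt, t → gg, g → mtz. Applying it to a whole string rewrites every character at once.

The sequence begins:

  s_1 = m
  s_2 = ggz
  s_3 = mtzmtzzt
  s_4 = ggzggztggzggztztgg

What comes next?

mtzmtzztmtzmtzztggmtzmtzztmtzmtzztggztggmtzmtz

Applying the rule to each of the 18 symbols of ggzggztggzggztztgg gives the pieces mtz mtz zt mtz mtz zt gg mtz mtz zt mtz mtz zt gg zt gg mtz mtz, which concatenate to the answer.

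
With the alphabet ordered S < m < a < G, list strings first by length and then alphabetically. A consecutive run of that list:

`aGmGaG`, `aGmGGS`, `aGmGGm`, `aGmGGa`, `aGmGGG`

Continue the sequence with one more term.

aGaSSS

The successor of aGmGGG increments the rightmost position that isn't already G and resets every position after it to S.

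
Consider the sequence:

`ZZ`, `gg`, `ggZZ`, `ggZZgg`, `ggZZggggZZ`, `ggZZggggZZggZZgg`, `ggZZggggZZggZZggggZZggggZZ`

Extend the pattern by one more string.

This is a Fibonacci-style word recurrence s(k) = s(k−1)·s(k−2): e.g. gg·ZZ = ggZZ.
So term 8 is ggZZggggZZggZZggggZZggggZZ·ggZZggggZZggZZgg.

ggZZggggZZggZZggggZZggggZZggZZggggZZggZZgg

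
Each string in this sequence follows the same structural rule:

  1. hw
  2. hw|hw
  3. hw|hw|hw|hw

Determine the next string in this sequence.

Every step duplicates the string with '|' between the halves.
So the next term is two copies of hw|hw|hw|hw with '|' between the halves.

hw|hw|hw|hw|hw|hw|hw|hw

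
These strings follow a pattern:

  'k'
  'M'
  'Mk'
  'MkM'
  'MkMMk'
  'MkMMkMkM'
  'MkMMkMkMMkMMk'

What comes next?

Each term (from the third on) is the previous term followed by the one before it: term 3 = M·k = Mk.
The next term joins MkMMkMkMMkMMk and MkMMkMkM.

MkMMkMkMMkMMkMkMMkMkM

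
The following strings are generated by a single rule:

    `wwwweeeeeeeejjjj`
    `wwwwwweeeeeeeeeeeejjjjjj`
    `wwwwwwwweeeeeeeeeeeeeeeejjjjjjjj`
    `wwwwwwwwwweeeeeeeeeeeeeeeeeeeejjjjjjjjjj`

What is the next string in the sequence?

Reading off run lengths: w runs 4, 6, 8, 10; e runs 8, 12, 16, 20; j runs 4, 6, 8, 10 — each is linear in n, where the shown terms are n = 2, 3, 4, 5.
For the next term, n = 6, so the run lengths are 12, 24, 12.

wwwwwwwwwwwweeeeeeeeeeeeeeeeeeeeeeeejjjjjjjjjjjj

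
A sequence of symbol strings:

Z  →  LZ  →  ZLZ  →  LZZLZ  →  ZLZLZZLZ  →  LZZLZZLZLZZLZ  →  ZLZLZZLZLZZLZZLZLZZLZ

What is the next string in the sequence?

From term 3 onward, concatenate the second-to-last term with the last: Z·LZ = ZLZ, LZ·ZLZ = LZZLZ, …
Continuing: LZZLZZLZLZZLZ · ZLZLZZLZLZZLZZLZLZZLZ gives term 8.

LZZLZZLZLZZLZZLZLZZLZLZZLZZLZLZZLZ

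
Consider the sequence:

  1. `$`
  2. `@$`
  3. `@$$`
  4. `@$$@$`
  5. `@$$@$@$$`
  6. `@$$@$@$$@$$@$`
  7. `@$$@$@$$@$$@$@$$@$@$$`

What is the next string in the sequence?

@$$@$@$$@$$@$@$$@$@$$@$$@$@$$@$$@$

From term 3 onward, concatenate the last term with the second-to-last: @$·$ = @$$, @$$·@$ = @$$@$, …
The next term joins @$$@$@$$@$$@$@$$@$@$$ and @$$@$@$$@$$@$.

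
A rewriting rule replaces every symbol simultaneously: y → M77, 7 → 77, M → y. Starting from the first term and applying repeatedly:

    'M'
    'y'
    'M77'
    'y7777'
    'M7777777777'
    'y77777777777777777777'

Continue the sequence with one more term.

Rewriting the 21 symbols of y77777777777777777777 one by one yields M77 77 77 77 77 77 77 77 77 77 77 77 77 77 77 77 77 77 77 77 77; concatenated:

M777777777777777777777777777777777777777777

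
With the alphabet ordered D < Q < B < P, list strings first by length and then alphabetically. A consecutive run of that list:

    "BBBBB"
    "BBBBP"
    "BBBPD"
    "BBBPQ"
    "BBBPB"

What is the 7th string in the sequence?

Stepping forward 2 times from BBBPB: BBBPB → BBBPP, then the target.

BBPDD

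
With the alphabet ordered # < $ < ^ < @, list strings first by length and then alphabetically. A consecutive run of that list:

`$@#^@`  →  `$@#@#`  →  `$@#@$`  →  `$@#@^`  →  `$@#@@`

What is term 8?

$@$#^

Continuing the enumeration 3 steps past $@#@@: $@#@@ → $@$## → $@$#$ → (answer).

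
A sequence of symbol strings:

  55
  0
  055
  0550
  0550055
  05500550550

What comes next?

Each term (from the third on) is the previous term followed by the one before it: term 3 = 0·55 = 055.
Continuing: 05500550550 · 0550055 gives term 7.

055005505500550055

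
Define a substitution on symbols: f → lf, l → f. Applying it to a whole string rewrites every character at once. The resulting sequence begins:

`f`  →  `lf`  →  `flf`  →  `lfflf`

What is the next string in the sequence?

Rewriting each symbol of lfflf: l→f, f→lf, f→lf, l→f, f→lf, which concatenates to f lf lf f lf.

flflfflf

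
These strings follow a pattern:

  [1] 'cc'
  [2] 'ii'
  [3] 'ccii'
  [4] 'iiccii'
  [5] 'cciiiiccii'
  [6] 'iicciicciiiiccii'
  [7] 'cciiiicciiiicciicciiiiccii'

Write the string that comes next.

This is a Fibonacci-style word recurrence s(k) = s(k−2)·s(k−1): e.g. cc·ii = ccii.
So term 8 is iicciicciiiiccii·cciiiicciiiicciicciiiiccii.

iicciicciiiicciicciiiicciiiicciicciiiiccii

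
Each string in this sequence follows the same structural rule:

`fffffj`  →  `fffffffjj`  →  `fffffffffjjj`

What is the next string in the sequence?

fffffffffffjjjj

Term n consists of 2n+1 f's, followed by n-1 j's, where the shown terms are n = 2, 3, 4.
Setting n = 5 gives 11, 4 characters in each block.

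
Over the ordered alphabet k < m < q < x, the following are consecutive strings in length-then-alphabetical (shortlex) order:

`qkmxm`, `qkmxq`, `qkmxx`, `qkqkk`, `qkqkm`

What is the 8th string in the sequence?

Continuing the enumeration 3 steps past qkqkm: qkqkm → qkqkq → qkqkx → (answer).

qkqmk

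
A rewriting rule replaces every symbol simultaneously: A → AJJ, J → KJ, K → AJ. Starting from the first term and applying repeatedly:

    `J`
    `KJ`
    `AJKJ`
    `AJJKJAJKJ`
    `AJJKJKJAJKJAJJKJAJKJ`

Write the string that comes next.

Rewriting the 20 symbols of AJJKJKJAJKJAJJKJAJKJ one by one yields AJJ KJ KJ AJ KJ AJ KJ AJJ KJ AJ KJ AJJ KJ KJ AJ KJ AJJ KJ AJ KJ; concatenated:

AJJKJKJAJKJAJKJAJJKJAJKJAJJKJKJAJKJAJJKJAJKJ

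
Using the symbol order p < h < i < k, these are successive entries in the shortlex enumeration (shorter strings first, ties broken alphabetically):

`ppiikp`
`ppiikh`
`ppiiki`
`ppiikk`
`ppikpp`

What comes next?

Find the rightmost character of ppikpp below k, bump it to the next letter, and reset everything to its right to p.

ppikph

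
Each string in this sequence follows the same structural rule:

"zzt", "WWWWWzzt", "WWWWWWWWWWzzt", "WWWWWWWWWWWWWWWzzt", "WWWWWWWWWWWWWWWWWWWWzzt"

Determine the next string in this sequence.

WWWWWWWWWWWWWWWWWWWWWWWWWzzt

Each term is the previous one with WWWWW prepended.
So the next term is WWWWW·WWWWWWWWWWWWWWWWWWWWzzt.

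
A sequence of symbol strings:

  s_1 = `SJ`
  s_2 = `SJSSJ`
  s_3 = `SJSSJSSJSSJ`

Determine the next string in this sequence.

s(k+1) = s(k)·S·s(k) — each term doubles the last with 'S' between the halves.
One more doubling of SJSSJSSJSSJ gives the answer.

SJSSJSSJSSJSSJSSJSSJSSJ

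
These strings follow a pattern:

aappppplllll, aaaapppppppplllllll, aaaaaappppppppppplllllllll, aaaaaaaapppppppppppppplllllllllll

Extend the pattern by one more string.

Term n consists of 2n a's, followed by 3n+2 p's, followed by 2n+3 l's (n = 1, 2, …).
Setting n = 5 gives 10, 17, 13 characters in each block.

aaaaaaaaaappppppppppppppppplllllllllllll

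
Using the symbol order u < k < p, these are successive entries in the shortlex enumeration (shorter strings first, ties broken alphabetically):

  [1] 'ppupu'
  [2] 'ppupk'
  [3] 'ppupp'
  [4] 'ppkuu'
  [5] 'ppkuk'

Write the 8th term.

Advancing 3 positions from ppkuk through ppkuk → ppkup → ppkku reaches term 8.

ppkkk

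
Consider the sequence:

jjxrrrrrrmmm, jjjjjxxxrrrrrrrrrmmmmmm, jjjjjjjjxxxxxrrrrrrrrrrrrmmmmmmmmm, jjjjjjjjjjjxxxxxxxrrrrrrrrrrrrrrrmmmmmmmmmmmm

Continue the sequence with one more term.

Reading off run lengths: j runs 2, 5, 8, 11; x runs 1, 3, 5, 7; r runs 6, 9, 12, 15; m runs 3, 6, 9, 12 — each is linear in n (n = 1, 2, …).
For the next term, n = 5, so the run lengths are 14, 9, 18, 15.

jjjjjjjjjjjjjjxxxxxxxxxrrrrrrrrrrrrrrrrrrmmmmmmmmmmmmmmm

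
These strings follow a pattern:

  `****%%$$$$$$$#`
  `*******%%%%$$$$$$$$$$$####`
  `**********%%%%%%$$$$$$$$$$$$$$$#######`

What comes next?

Reading off run lengths: * runs 4, 7, 10; % runs 2, 4, 6; $ runs 7, 11, 15; # runs 1, 4, 7 — each is linear in n (n = 1, 2, …).
At n = 4 the blocks have lengths 13, 8, 19, 10.

*************%%%%%%%%$$$$$$$$$$$$$$$$$$$##########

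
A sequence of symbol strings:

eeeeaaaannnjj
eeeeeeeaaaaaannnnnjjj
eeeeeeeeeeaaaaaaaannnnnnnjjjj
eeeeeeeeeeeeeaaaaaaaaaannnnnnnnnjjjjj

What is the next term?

The n-th term is 3n+1 e's then 2n+2 a's then 2n+1 n's then n+1 j's (n = 1, 2, …).
Setting n = 5 gives 16, 12, 11, 6 characters in each block.

eeeeeeeeeeeeeeeeaaaaaaaaaaaannnnnnnnnnnjjjjjj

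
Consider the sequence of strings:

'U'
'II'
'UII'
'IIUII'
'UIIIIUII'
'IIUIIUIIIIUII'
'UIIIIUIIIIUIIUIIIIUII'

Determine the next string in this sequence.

Each term (from the third on) is the two preceding terms concatenated in order: term 3 = U·II = UII.
The next term joins IIUIIUIIIIUII and UIIIIUIIIIUIIUIIIIUII.

IIUIIUIIIIUIIUIIIIUIIIIUIIUIIIIUII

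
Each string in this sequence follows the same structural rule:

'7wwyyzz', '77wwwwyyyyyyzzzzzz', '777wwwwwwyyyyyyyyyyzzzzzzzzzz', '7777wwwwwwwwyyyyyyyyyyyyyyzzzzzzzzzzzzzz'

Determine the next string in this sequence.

77777wwwwwwwwwwyyyyyyyyyyyyyyyyyyzzzzzzzzzzzzzzzzzz

Reading off run lengths: 7 runs 1, 2, 3, 4; w runs 2, 4, 6, 8; y runs 2, 6, 10, 14; z runs 2, 6, 10, 14 — each is linear in n (n = 1, 2, …).
At n = 5 the blocks have lengths 5, 10, 18, 18.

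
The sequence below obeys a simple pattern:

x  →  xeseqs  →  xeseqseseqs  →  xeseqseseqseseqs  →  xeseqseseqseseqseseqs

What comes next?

Every step adds eseqs to the end: s(k+1) = s(k)·eseqs.
One more step from xeseqseseqseseqseseqs gives the answer.

xeseqseseqseseqseseqseseqs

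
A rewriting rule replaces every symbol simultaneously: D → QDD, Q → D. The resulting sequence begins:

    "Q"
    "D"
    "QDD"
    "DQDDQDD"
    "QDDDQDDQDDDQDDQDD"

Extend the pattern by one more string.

DQDDQDDQDDDQDDQDDDQDDQDDQDDDQDDQDDDQDDQDD

Replace each of the 17 characters of QDDDQDDQDDDQDDQDD in place — D QDD QDD QDD D QDD QDD D QDD QDD QDD D QDD QDD D QDD QDD — and concatenate.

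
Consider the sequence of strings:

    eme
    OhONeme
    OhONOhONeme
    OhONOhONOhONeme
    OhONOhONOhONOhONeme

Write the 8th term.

Each term is the previous one with OhON prepended.
From OhONOhONOhONOhONeme, 3 further steps: OhONOhONOhONOhONeme → OhONOhONOhONOhONOhONeme → OhONOhONOhONOhONOhONOhONeme → (answer).

OhONOhONOhONOhONOhONOhONOhONeme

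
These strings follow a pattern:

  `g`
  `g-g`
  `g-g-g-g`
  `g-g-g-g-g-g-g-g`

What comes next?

g-g-g-g-g-g-g-g-g-g-g-g-g-g-g-g

Each string is two copies of the previous one joined by '-'.
So the next term is two copies of g-g-g-g-g-g-g-g with '-' between the halves.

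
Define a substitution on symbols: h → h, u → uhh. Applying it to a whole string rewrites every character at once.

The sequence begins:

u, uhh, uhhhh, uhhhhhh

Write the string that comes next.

Expanding uhhhhhh: u→uhh, h→h, h→h, h→h, h→h, h→h, h→h. Concatenated: uhh h h h h h h.

uhhhhhhhh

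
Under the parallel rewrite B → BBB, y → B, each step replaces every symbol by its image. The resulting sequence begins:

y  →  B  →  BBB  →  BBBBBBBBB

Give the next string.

Apply φ to BBBBBBBBB symbol by symbol: B→BBB, B→BBB, B→BBB, B→BBB, B→BBB, B→BBB, B→BBB, B→BBB, B→BBB; joined: BBB BBB BBB BBB BBB BBB BBB BBB BBB.

BBBBBBBBBBBBBBBBBBBBBBBBBBB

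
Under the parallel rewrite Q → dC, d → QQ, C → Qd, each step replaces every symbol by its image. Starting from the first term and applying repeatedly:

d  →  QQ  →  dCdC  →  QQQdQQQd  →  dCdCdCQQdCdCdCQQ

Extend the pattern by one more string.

QQQdQQQdQQQddCdCQQQdQQQdQQQddCdC

φ(dCdCdCQQdCdCdCQQ) expands symbol-by-symbol to QQ Qd QQ Qd QQ Qd dC dC QQ Qd QQ Qd QQ Qd dC dC; joining the 16 pieces gives the next term.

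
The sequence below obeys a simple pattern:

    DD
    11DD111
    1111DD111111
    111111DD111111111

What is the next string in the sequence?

11111111DD111111111111

Every step adds 11 to the front and 111 to the end of the previous string.
So the next term is 11·111111DD111111111·111.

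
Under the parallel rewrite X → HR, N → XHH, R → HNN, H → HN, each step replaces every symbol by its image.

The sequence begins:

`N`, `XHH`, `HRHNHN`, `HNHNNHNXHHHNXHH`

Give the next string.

Rewriting the 15 symbols of HNHNNHNXHHHNXHH one by one yields HN XHH HN XHH XHH HN XHH HR HN HN HN XHH HR HN HN; concatenated:

HNXHHHNXHHXHHHNXHHHRHNHNHNXHHHRHNHN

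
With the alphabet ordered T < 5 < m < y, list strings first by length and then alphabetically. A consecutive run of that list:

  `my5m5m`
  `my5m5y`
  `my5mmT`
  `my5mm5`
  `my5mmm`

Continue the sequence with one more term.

my5mmy

The successor of my5mmm increments the rightmost position that isn't already y and resets every position after it to T.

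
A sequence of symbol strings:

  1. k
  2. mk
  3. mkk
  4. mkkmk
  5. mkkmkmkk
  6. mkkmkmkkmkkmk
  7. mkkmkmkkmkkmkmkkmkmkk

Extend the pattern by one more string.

Each term (from the third on) is the previous term followed by the one before it: term 3 = mk·k = mkk.
So term 8 is mkkmkmkkmkkmkmkkmkmkk·mkkmkmkkmkkmk.

mkkmkmkkmkkmkmkkmkmkkmkkmkmkkmkkmk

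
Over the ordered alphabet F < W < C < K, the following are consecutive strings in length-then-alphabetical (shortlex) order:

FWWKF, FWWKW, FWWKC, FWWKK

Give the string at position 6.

Continuing the enumeration 2 steps past FWWKK: FWWKK → FWCFF → (answer).

FWCFW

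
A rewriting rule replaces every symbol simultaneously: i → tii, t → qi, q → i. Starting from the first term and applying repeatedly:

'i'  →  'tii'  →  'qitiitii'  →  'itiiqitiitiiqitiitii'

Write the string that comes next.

tiiqitiitiiitiiqitiitiiqitiitiiitiiqitiitiiqitiitii

φ(itiiqitiitiiqitiitii) expands symbol-by-symbol to tii qi tii tii i tii qi tii tii qi tii tii i tii qi tii tii qi tii tii; joining the 20 pieces gives the next term.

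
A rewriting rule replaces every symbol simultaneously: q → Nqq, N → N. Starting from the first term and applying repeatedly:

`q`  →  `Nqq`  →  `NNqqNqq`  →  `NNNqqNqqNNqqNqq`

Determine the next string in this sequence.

NNNNqqNqqNNqqNqqNNNqqNqqNNqqNqq

Replace each of the 15 characters of NNNqqNqqNNqqNqq in place — N N N Nqq Nqq N Nqq Nqq N N Nqq Nqq N Nqq Nqq — and concatenate.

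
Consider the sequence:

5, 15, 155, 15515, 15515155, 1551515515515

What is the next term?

155151551551515515155

From term 3 onward, concatenate the last term with the second-to-last: 15·5 = 155, 155·15 = 15515, …
The next term joins 1551515515515 and 15515155.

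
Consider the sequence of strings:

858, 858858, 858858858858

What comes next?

s(k+1) = s(k)·s(k) — each term doubles the last.
One more doubling of 858858858858 gives the answer.

858858858858858858858858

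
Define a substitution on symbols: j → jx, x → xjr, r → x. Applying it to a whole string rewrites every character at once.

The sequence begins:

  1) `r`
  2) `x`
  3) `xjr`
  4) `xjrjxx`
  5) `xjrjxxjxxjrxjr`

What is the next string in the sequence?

φ(xjrjxxjxxjrxjr) expands symbol-by-symbol to xjr jx x jx xjr xjr jx xjr xjr jx x xjr jx x; joining the 14 pieces gives the next term.

xjrjxxjxxjrxjrjxxjrxjrjxxxjrjxx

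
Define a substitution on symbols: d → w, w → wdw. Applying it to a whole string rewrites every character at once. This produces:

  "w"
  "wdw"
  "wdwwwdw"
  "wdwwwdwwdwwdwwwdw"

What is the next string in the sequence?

wdwwwdwwdwwdwwwdwwdwwwdwwdwwwdwwdwwdwwwdw

Applying the rule to each of the 17 symbols of wdwwwdwwdwwdwwwdw gives the pieces wdw w wdw wdw wdw w wdw wdw w wdw wdw w wdw wdw wdw w wdw, which concatenate to the answer.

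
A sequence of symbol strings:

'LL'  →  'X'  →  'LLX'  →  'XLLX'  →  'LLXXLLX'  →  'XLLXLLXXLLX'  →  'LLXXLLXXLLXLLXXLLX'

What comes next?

XLLXLLXXLLXLLXXLLXXLLXLLXXLLX

This is a Fibonacci-style word recurrence s(k) = s(k−2)·s(k−1): e.g. LL·X = LLX.
The next term joins XLLXLLXXLLX and LLXXLLXXLLXLLXXLLX.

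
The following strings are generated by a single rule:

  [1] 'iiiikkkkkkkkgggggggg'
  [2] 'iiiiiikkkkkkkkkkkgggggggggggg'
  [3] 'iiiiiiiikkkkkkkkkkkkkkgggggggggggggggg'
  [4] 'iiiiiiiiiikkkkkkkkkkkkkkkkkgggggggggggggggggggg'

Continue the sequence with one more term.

The n-th term is 2n i's then 3n+2 k's then 4n g's, where the shown terms are n = 2, 3, 4, 5.
For the next term, n = 6, so the run lengths are 12, 20, 24.

iiiiiiiiiiiikkkkkkkkkkkkkkkkkkkkgggggggggggggggggggggggg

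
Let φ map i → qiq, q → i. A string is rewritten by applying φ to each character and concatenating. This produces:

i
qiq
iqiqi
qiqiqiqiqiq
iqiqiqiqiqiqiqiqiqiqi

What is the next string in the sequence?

φ(iqiqiqiqiqiqiqiqiqiqi) expands symbol-by-symbol to qiq i qiq i qiq i qiq i qiq i qiq i qiq i qiq i qiq i qiq i qiq; joining the 21 pieces gives the next term.

qiqiqiqiqiqiqiqiqiqiqiqiqiqiqiqiqiqiqiqiqiq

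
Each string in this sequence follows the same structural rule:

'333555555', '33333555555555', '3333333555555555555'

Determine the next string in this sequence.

333333333555555555555555

Term n consists of 2n-1 3's, followed by 3n 5's, where the shown terms are n = 2, 3, 4.
For the next term, n = 5, so the run lengths are 9, 15.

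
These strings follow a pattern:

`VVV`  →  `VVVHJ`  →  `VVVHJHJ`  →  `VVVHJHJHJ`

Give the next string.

Every step adds HJ to the end: s(k+1) = s(k)·HJ.
So the next term is VVVHJHJHJ·HJ.

VVVHJHJHJHJ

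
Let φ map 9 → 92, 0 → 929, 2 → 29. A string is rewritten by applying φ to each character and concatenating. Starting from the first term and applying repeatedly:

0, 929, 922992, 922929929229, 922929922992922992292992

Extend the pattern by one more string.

Rewriting the 24 symbols of 922929922992922992292992 one by one yields 92 29 29 92 29 92 92 29 29 92 92 29 92 29 29 92 92 29 29 92 29 92 92 29; concatenated:

922929922992922929929229922929929229299229929229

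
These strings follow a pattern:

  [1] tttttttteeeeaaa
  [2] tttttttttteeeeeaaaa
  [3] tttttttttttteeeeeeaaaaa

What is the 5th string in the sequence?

Reading off run lengths: t runs 8, 10, 12; e runs 4, 5, 6; a runs 3, 4, 5 — each is linear in n, where the shown terms are n = 3, 4, 5.
For term 5, n = 7, so the run lengths are 16, 8, 7.

tttttttttttttttteeeeeeeeaaaaaaa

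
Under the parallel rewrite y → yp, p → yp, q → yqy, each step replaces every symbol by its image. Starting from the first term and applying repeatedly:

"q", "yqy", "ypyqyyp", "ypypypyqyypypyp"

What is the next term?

Rewriting the 15 symbols of ypypypyqyypypyp one by one yields yp yp yp yp yp yp yp yqy yp yp yp yp yp yp yp; concatenated:

ypypypypypypypyqyypypypypypypyp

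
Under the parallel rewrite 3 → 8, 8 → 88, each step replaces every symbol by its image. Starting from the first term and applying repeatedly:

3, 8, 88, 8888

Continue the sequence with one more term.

Apply φ to 8888 symbol by symbol: 8→88, 8→88, 8→88, 8→88; joined: 88 88 88 88.

88888888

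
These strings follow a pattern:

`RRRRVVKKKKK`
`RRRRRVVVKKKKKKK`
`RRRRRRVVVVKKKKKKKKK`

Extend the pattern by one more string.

Term n consists of n+2 R's, followed by n V's, followed by 2n+1 K's, where the shown terms are n = 2, 3, 4.
Setting n = 5 gives 7, 5, 11 characters in each block.

RRRRRRRVVVVVKKKKKKKKKKK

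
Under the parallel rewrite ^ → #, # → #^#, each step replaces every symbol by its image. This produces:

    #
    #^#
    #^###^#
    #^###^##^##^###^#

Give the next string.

Applying the rule to each of the 17 symbols of #^###^##^##^###^# gives the pieces #^# # #^# #^# #^# # #^# #^# # #^# #^# # #^# #^# #^# # #^#, which concatenate to the answer.

#^###^##^##^###^##^###^##^###^##^##^###^#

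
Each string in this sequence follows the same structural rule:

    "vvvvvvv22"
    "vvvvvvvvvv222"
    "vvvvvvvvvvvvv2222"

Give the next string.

vvvvvvvvvvvvvvvv22222

Reading off run lengths: v runs 7, 10, 13; 2 runs 2, 3, 4 — each is linear in n, where the shown terms are n = 2, 3, 4.
At n = 5 the blocks have lengths 16, 5.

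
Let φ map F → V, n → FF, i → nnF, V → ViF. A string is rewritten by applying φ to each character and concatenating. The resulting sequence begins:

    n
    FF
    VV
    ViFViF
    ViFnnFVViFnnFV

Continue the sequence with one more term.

ViFnnFVFFFFVViFViFnnFVFFFFVViF

Replace each of the 14 characters of ViFnnFVViFnnFV in place — ViF nnF V FF FF V ViF ViF nnF V FF FF V ViF — and concatenate.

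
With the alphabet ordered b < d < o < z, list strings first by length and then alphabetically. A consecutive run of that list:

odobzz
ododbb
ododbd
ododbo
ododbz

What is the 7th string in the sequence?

ododdd

Continuing the enumeration 2 steps past ododbz: ododbz → ododdb → (answer).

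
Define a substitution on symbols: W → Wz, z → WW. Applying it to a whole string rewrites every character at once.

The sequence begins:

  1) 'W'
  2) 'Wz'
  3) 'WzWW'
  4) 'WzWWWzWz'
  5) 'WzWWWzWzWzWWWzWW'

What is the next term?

WzWWWzWzWzWWWzWWWzWWWzWzWzWWWzWz

Applying the rule to each of the 16 symbols of WzWWWzWzWzWWWzWW gives the pieces Wz WW Wz Wz Wz WW Wz WW Wz WW Wz Wz Wz WW Wz Wz, which concatenate to the answer.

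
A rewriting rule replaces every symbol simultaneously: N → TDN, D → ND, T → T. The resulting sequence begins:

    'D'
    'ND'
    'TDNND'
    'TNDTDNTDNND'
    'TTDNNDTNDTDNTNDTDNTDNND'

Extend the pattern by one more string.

Applying the rule to each of the 23 symbols of TTDNNDTNDTDNTNDTDNTDNND gives the pieces T T ND TDN TDN ND T TDN ND T ND TDN T TDN ND T ND TDN T ND TDN TDN ND, which concatenate to the answer.

TTNDTDNTDNNDTTDNNDTNDTDNTTDNNDTNDTDNTNDTDNTDNND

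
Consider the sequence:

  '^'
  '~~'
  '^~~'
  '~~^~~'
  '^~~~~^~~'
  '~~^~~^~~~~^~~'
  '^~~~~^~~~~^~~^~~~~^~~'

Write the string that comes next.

From term 3 onward, concatenate the second-to-last term with the last: ^·~~ = ^~~, ~~·^~~ = ~~^~~, …
The next term joins ~~^~~^~~~~^~~ and ^~~~~^~~~~^~~^~~~~^~~.

~~^~~^~~~~^~~^~~~~^~~~~^~~^~~~~^~~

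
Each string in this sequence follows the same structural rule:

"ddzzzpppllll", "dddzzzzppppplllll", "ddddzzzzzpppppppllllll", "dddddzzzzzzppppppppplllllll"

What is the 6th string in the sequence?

Each string has the form d^{n} z^{n+1} p^{2n-1} l^{n+2}, where the shown terms are n = 2, 3, 4, 5.
Setting n = 7 gives 7, 8, 13, 9 characters in each block.

dddddddzzzzzzzzppppppppppppplllllllll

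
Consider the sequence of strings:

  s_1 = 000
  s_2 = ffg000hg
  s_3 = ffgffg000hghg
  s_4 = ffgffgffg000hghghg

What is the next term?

ffgffgffgffg000hghghghg

Every step adds ffg to the front and hg to the end of the previous string.
So the next term is ffg·ffgffgffg000hghghg·hg.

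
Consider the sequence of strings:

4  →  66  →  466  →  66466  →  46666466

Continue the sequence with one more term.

From term 3 onward, concatenate the second-to-last term with the last: 4·66 = 466, 66·466 = 66466, …
So term 6 is 66466·46666466.

6646646666466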